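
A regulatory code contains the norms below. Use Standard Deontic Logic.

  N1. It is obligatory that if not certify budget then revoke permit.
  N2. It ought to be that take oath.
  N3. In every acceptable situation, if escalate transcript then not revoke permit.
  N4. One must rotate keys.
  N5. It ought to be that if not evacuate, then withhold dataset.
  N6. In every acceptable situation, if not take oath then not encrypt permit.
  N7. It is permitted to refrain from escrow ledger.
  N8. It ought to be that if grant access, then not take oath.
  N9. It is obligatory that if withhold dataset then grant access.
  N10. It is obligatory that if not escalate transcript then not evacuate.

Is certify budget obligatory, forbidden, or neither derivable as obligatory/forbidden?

Obligatory

Premise 2 states O(take_oath) outright.
Premise 8, O(grant_access → ¬take_oath), contraposes to O(take_oath → ¬grant_access); with O(take_oath) we get O(¬grant_access).
The contrapositive of premise 9 (O(withhold_dataset → grant_access)) is O(¬grant_access → ¬withhold_dataset), and O(¬grant_access) is already established, so O(¬withhold_dataset).
Premise 5 is O(¬evacuate → withhold_dataset); contrapositively O(¬withhold_dataset → evacuate). Since O(¬withhold_dataset) holds, K gives O(evacuate).
Premise 10, O(¬escalate_transcript → ¬evacuate), contraposes to O(evacuate → escalate_transcript); with O(evacuate) we get O(escalate_transcript).
From O(escalate_transcript) and premise 3, O(escalate_transcript → ¬revoke_permit), we obtain O(¬revoke_permit).
Premise 1, O(¬certify_budget → revoke_permit), contraposes to O(¬revoke_permit → certify_budget); with O(¬revoke_permit) we get O(certify_budget).
Premises 4, 6, 7 do not contribute to this derivation.
Hence certify_budget is obligatory.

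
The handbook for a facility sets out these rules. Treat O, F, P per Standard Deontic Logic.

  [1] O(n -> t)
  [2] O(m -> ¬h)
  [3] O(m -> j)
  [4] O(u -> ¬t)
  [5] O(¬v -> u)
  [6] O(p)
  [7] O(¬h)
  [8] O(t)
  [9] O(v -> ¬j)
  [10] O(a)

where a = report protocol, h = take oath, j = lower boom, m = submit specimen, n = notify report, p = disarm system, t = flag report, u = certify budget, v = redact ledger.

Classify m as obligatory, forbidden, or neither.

Forbidden

Premise 8 gives O(t).
Premise 4, O(u -> ¬t), contraposes to O(t -> ¬u); with O(t) we get O(¬u).
Premise 5 is O(¬v -> u); contrapositively O(¬u -> v). Since O(¬u) holds, K gives O(v).
Applying K to premise 9 (O(v -> ¬j)) and O(v) yields O(¬j).
Premise 3 is O(m -> j); contrapositively O(¬j -> ¬m). Since O(¬j) holds, K gives O(¬m).
Premises 1, 2, 6, 7, 10 do not contribute to this derivation.
Thus O(¬m), which is F(m): m is forbidden.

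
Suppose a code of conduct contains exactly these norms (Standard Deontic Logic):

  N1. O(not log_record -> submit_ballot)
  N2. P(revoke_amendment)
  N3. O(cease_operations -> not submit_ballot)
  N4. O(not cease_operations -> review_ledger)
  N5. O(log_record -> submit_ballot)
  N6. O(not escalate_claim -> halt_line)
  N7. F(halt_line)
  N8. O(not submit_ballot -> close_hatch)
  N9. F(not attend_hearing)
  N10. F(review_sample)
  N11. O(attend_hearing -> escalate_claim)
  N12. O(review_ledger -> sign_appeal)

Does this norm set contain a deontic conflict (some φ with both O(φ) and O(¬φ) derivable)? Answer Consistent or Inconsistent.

Premise 6 is O(not escalate_claim -> halt_line), but O(not escalate_claim) is not derivable from the premises, so it does not yield O(halt_line).
So O(halt_line) is not derivable, and the apparent clash with O(not halt_line) does not arise.
A world satisfying every obligation exists (e.g. attend_hearing=true, cease_operations=false, close_hatch=false, escalate_claim=true, halt_line=false, log_record=false, review_ledger=true, review_sample=false, revoke_amendment=false, sign_appeal=true, submit_ballot=true); no atom is both obligatory and forbidden, so the set is consistent.

Consistent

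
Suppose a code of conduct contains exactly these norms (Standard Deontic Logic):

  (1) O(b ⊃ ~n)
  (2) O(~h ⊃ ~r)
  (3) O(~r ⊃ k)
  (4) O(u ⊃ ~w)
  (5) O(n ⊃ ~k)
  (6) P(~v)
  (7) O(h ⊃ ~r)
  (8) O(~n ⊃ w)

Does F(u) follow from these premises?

Yes

By case analysis on ~h: premise 2 gives O(~h ⊃ ~r) and premise 7 gives O(h ⊃ ~r), so O(~r) either way.
With premise 3, O(~r ⊃ k), the K-axiom yields O(k).
Premise 5 is O(n ⊃ ~k); contrapositively O(k ⊃ ~n). Since O(k) holds, K gives O(~n).
From O(~n) and premise 8, O(~n ⊃ w), we obtain O(w).
The contrapositive of premise 4 (O(u ⊃ ~w)) is O(w ⊃ ~u), and O(w) is already established, so O(~u).
Premises 1, 6 do not contribute to this derivation.
So O(~u) holds, i.e. F(u). The claim follows.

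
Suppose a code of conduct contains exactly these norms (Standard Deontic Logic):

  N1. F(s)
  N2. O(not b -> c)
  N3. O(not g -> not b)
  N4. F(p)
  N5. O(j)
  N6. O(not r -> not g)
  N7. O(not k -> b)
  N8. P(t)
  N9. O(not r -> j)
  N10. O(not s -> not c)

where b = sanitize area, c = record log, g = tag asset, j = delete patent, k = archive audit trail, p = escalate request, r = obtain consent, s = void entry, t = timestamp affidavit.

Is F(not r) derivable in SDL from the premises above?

Yes

Premise 1 is F(s), i.e. O(not s).
With premise 10, O(not s -> not c), the K-axiom yields O(not c).
Premise 2 is O(not b -> c); contrapositively O(not c -> b). Since O(not c) holds, K gives O(b).
Premise 3 is O(not g -> not b); contrapositively O(b -> g). Since O(b) holds, K gives O(g).
Premise 6, O(not r -> not g), contraposes to O(g -> r); with O(g) we get O(r).
Premises 4, 5, 7, 8, 9 do not contribute to this derivation.
So O(r) holds, i.e. F(not r). The claim follows.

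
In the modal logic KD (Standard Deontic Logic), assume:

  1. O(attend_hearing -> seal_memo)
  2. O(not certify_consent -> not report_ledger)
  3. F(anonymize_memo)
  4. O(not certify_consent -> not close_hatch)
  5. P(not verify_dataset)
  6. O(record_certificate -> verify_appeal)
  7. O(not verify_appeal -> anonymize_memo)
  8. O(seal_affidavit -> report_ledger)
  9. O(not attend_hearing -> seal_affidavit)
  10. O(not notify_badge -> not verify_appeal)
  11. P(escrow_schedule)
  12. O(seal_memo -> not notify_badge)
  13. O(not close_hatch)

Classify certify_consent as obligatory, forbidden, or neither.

Obligatory

Premise 3, F(anonymize_memo), is equivalent to O(not anonymize_memo).
Premise 7 is O(not verify_appeal -> anonymize_memo); contrapositively O(not anonymize_memo -> verify_appeal). Since O(not anonymize_memo) holds, K gives O(verify_appeal).
The contrapositive of premise 10 (O(not notify_badge -> not verify_appeal)) is O(verify_appeal -> notify_badge), and O(verify_appeal) is already established, so O(notify_badge).
Premise 12, O(seal_memo -> not notify_badge), contraposes to O(notify_badge -> not seal_memo); with O(notify_badge) we get O(not seal_memo).
The contrapositive of premise 1 (O(attend_hearing -> seal_memo)) is O(not seal_memo -> not attend_hearing), and O(not seal_memo) is already established, so O(not attend_hearing).
From O(not attend_hearing) and premise 9, O(not attend_hearing -> seal_affidavit), we obtain O(seal_affidavit).
With premise 8, O(seal_affidavit -> report_ledger), the K-axiom yields O(report_ledger).
Premise 2 is O(not certify_consent -> not report_ledger); contrapositively O(report_ledger -> certify_consent). Since O(report_ledger) holds, K gives O(certify_consent).
Premises 4, 5, 6, 11, 13 do not contribute to this derivation.
Hence certify_consent is obligatory.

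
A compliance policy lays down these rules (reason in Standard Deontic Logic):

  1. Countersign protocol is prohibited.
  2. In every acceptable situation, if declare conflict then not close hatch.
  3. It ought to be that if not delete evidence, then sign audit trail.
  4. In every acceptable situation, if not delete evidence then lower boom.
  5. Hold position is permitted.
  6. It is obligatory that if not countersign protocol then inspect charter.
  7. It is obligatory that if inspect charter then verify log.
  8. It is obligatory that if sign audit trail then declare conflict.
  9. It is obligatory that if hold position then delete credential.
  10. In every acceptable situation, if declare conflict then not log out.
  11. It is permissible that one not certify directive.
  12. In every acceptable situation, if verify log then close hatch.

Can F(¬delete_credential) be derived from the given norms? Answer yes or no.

No

Premise 9 is O(hold_position → delete_credential), but O(hold_position) is not derivable from the premises (the permission P(hold_position) asserts only ¬O(¬hold_position), not O(hold_position)), so it does not yield O(delete_credential).
No other premise forces O(delete_credential). An ideal world satisfying every premise can still have ¬delete_credential true, so F(¬delete_credential) is not derivable.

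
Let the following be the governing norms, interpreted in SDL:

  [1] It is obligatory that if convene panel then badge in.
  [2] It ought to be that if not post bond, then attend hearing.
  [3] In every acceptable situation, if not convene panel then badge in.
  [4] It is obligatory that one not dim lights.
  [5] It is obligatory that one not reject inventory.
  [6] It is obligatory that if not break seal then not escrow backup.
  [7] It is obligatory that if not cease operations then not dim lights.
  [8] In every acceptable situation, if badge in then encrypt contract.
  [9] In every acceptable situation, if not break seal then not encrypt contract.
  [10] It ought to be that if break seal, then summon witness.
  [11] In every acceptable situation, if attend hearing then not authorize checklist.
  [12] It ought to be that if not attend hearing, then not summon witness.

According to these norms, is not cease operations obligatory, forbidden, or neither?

Premise 7 is O(¬cease_operations → ¬dim_lights); even if O(¬dim_lights) held, inferring O(¬cease_operations) would be affirming the consequent — invalid.
No premise or chain of K-axiom applications forces O(¬cease_operations), and none forces O(cease_operations). So ¬cease_operations is neither obligatory nor forbidden under these norms.

Neither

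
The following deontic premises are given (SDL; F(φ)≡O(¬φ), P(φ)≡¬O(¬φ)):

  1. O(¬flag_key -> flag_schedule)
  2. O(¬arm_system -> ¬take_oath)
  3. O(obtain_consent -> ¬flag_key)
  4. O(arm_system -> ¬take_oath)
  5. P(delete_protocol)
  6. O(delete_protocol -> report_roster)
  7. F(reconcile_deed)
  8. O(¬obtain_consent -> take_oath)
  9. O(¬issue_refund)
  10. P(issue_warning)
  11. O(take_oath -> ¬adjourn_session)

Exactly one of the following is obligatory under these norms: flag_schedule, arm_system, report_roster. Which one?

flag_schedule

Premises 4 and 2 are O(arm_system -> ¬take_oath) and O(¬arm_system -> ¬take_oath); every ideal world satisfies arm_system or ¬arm_system, so in either case ¬take_oath holds — hence O(¬take_oath).
Premise 8, O(¬obtain_consent -> take_oath), contraposes to O(¬take_oath -> obtain_consent); with O(¬take_oath) we get O(obtain_consent).
Premise 3 is O(obtain_consent -> ¬flag_key); since O(obtain_consent), deontic closure gives O(¬flag_key).
Premise 1 is O(¬flag_key -> flag_schedule); since O(¬flag_key), deontic closure gives O(flag_schedule).
So O(flag_schedule) holds — flag_schedule is obligatory. None of the other listed options is made obligatory by any chain of premises.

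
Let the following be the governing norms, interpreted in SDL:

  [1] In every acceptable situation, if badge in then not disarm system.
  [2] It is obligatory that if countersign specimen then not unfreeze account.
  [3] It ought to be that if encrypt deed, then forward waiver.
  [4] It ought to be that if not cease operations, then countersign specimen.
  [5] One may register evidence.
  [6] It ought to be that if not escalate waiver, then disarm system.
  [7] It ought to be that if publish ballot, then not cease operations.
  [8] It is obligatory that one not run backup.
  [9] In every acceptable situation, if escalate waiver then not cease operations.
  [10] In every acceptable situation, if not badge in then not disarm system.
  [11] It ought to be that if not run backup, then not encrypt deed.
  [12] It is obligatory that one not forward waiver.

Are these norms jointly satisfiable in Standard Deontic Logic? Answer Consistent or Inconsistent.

Consistent

Premise 3 is O(encrypt_deed → forward_waiver), but O(encrypt_deed) is not derivable from the premises, so it does not yield O(forward_waiver).
So O(forward_waiver) is not derivable, and the apparent clash with O(¬forward_waiver) does not arise.
A world satisfying every obligation exists (e.g. badge_in=false, cease_operations=false, countersign_specimen=true, disarm_system=false, encrypt_deed=false, escalate_waiver=true, forward_waiver=false, publish_ballot=false, register_evidence=false, run_backup=false, unfreeze_account=false); no atom is both obligatory and forbidden, so the set is consistent.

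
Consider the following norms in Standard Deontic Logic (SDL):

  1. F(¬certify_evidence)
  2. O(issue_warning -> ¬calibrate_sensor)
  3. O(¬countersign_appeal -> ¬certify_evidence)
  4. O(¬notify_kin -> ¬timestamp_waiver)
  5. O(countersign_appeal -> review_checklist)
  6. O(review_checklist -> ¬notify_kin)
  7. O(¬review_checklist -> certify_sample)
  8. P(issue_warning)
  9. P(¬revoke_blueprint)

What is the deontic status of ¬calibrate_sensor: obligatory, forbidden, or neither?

Premise 2 is O(issue_warning -> ¬calibrate_sensor), but O(issue_warning) is not derivable from the premises (the permission P(issue_warning) asserts only ¬O(¬issue_warning), not O(issue_warning)), so it does not yield O(¬calibrate_sensor).
No premise or chain of K-axiom applications forces O(¬calibrate_sensor), and none forces O(calibrate_sensor). So ¬calibrate_sensor is neither obligatory nor forbidden under these norms.

Neither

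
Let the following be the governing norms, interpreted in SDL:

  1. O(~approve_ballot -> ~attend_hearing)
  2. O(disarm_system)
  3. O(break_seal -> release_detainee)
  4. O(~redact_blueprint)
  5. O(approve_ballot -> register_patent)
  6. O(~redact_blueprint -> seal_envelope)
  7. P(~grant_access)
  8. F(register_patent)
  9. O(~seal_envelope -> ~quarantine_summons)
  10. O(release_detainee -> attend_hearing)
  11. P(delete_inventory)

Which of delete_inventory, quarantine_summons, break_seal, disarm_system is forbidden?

Premise 8 is F(register_patent), i.e. O(~register_patent).
Premise 5, O(approve_ballot -> register_patent), contraposes to O(~register_patent -> ~approve_ballot); with O(~register_patent) we get O(~approve_ballot).
From O(~approve_ballot) and premise 1, O(~approve_ballot -> ~attend_hearing), we obtain O(~attend_hearing).
The contrapositive of premise 10 (O(release_detainee -> attend_hearing)) is O(~attend_hearing -> ~release_detainee), and O(~attend_hearing) is already established, so O(~release_detainee).
Premise 3 is O(break_seal -> release_detainee); contrapositively O(~release_detainee -> ~break_seal). Since O(~release_detainee) holds, K gives O(~break_seal).
So O(~break_seal) holds, i.e. break_seal is forbidden. None of the other listed options is forbidden under the premises.

break_seal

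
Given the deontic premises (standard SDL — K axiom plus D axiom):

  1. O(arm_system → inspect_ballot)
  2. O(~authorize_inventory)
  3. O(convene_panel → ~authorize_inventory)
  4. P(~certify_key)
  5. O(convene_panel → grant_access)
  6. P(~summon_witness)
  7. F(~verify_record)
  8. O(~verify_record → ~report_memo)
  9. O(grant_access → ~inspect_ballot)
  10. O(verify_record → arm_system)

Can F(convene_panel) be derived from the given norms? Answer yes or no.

Yes

Premise 7 is F(~verify_record), i.e. O(verify_record).
With premise 10, O(verify_record → arm_system), the K-axiom yields O(arm_system).
Premise 1 is O(arm_system → inspect_ballot); since O(arm_system), deontic closure gives O(inspect_ballot).
The contrapositive of premise 9 (O(grant_access → ~inspect_ballot)) is O(inspect_ballot → ~grant_access), and O(inspect_ballot) is already established, so O(~grant_access).
Premise 5, O(convene_panel → grant_access), contraposes to O(~grant_access → ~convene_panel); with O(~grant_access) we get O(~convene_panel).
Premises 2, 3, 4, 6, 8 do not contribute to this derivation.
So O(~convene_panel) holds, i.e. F(convene_panel). The claim follows.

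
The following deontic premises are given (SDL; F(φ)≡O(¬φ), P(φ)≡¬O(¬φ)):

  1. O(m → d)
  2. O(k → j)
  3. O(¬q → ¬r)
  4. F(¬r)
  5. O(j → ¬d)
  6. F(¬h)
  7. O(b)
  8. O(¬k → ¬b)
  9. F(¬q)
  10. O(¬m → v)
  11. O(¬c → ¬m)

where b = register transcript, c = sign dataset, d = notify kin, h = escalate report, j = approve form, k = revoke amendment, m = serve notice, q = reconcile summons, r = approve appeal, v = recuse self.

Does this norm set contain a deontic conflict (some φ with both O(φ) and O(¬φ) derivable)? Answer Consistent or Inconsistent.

Consistent

Premise 3 is O(¬q → ¬r), but O(¬q) is not derivable from the premises, so it does not yield O(¬r).
So O(¬r) is not derivable, and the apparent clash with O(r) does not arise.
A world satisfying every obligation exists (e.g. b=true, c=false, d=false, h=true, j=true, k=true, m=false, q=true, r=true, v=true); no atom is both obligatory and forbidden, so the set is consistent.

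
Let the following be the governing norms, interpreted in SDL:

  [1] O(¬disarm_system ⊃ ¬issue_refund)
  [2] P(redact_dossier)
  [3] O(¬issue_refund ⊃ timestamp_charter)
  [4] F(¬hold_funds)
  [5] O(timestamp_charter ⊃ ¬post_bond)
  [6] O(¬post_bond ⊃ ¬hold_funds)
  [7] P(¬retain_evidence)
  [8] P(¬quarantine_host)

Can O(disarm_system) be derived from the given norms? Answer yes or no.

Yes

Premise 4 is F(¬hold_funds), i.e. O(hold_funds).
Premise 6 is O(¬post_bond ⊃ ¬hold_funds); contrapositively O(hold_funds ⊃ post_bond). Since O(hold_funds) holds, K gives O(post_bond).
The contrapositive of premise 5 (O(timestamp_charter ⊃ ¬post_bond)) is O(post_bond ⊃ ¬timestamp_charter), and O(post_bond) is already established, so O(¬timestamp_charter).
Premise 3 is O(¬issue_refund ⊃ timestamp_charter); contrapositively O(¬timestamp_charter ⊃ issue_refund). Since O(¬timestamp_charter) holds, K gives O(issue_refund).
The contrapositive of premise 1 (O(¬disarm_system ⊃ ¬issue_refund)) is O(issue_refund ⊃ disarm_system), and O(issue_refund) is already established, so O(disarm_system).
Premises 2, 7, 8 do not contribute to this derivation.
So O(disarm_system) follows.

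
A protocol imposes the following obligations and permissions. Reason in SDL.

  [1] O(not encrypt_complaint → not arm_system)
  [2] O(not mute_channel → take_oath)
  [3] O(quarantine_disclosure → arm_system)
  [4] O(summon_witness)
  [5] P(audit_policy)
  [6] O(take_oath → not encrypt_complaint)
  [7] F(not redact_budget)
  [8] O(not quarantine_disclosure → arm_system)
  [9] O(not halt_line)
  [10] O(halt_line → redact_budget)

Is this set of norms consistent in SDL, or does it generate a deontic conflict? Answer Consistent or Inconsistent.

Consistent

Premise 10 is O(halt_line → redact_budget); even if O(redact_budget) held, inferring O(halt_line) would be affirming the consequent — invalid.
So O(halt_line) is not derivable, and the apparent clash with O(not halt_line) does not arise.
A world satisfying every obligation exists (e.g. arm_system=true, audit_policy=false, encrypt_complaint=true, halt_line=false, mute_channel=true, quarantine_disclosure=false, redact_budget=true, summon_witness=true, take_oath=false); no atom is both obligatory and forbidden, so the set is consistent.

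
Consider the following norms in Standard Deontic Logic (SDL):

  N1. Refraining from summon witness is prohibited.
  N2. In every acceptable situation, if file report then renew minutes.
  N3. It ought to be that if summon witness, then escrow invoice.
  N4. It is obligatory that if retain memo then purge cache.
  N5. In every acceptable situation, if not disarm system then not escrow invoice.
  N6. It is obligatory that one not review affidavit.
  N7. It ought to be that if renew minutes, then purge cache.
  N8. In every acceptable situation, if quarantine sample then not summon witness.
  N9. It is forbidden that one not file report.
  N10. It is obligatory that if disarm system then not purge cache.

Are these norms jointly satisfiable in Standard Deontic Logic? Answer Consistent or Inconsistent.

Inconsistent

Premise 9 is F(¬file_report), i.e. O(file_report).
Premise 2 is O(file_report → renew_minutes); since O(file_report), deontic closure gives O(renew_minutes).
Premise 7 is O(renew_minutes → purge_cache); since O(renew_minutes), deontic closure gives O(purge_cache).
Premise 10, O(disarm_system → ¬purge_cache), contraposes to O(purge_cache → ¬disarm_system); with O(purge_cache) we get O(¬disarm_system).
With premise 5, O(¬disarm_system → ¬escrow_invoice), the K-axiom yields O(¬escrow_invoice).
The contrapositive of premise 3 (O(summon_witness → escrow_invoice)) is O(¬escrow_invoice → ¬summon_witness), and O(¬escrow_invoice) is already established, so O(¬summon_witness).
Yet premise 1 is F(¬summon_witness), i.e. O(summon_witness).
We now have both O(¬summon_witness) and O(summon_witness) — summon_witness is simultaneously obligatory and forbidden, violating the D-axiom.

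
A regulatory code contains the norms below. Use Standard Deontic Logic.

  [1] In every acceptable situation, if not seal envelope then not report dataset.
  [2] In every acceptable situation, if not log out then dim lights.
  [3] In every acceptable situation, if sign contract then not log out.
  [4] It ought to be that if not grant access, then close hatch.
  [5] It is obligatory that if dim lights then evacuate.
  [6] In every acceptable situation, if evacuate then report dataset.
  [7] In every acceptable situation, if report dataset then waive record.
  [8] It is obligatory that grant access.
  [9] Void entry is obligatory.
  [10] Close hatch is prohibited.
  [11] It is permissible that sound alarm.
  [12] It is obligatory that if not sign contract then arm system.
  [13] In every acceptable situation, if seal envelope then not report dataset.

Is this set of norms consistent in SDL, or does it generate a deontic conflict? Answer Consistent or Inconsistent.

Premise 4 is O(¬grant_access → close_hatch), but O(¬grant_access) is not derivable from the premises, so it does not yield O(close_hatch).
So O(close_hatch) is not derivable, and the apparent clash with O(¬close_hatch) does not arise.
A world satisfying every obligation exists (e.g. arm_system=true, close_hatch=false, dim_lights=false, evacuate=false, grant_access=true, log_out=true, report_dataset=false, seal_envelope=false, sign_contract=false, sound_alarm=false, void_entry=true, waive_record=false); no atom is both obligatory and forbidden, so the set is consistent.

Consistent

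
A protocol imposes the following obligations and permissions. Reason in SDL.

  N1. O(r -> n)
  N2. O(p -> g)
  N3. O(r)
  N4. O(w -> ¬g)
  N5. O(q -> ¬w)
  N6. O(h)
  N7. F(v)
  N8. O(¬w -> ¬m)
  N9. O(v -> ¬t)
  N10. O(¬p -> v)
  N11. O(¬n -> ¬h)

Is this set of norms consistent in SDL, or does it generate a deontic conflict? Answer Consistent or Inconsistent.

Consistent

Premise 11 is O(¬n -> ¬h), but O(¬n) is not derivable from the premises, so it does not yield O(¬h).
So O(¬h) is not derivable, and the apparent clash with O(h) does not arise.
A world satisfying every obligation exists (e.g. g=true, h=true, m=false, n=true, p=true, q=false, r=true, t=false, v=false, w=false); no atom is both obligatory and forbidden, so the set is consistent.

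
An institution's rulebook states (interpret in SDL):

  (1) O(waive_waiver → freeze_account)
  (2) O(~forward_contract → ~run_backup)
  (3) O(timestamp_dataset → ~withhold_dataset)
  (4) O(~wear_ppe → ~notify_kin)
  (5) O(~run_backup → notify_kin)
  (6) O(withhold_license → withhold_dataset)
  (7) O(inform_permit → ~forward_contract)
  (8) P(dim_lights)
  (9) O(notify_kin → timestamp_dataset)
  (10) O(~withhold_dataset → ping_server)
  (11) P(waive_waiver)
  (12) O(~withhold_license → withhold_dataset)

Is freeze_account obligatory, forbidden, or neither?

Premise 1 is O(waive_waiver → freeze_account), but O(waive_waiver) is not derivable from the premises (the permission P(waive_waiver) asserts only ~O(~waive_waiver), not O(waive_waiver)), so it does not yield O(freeze_account).
No premise or chain of K-axiom applications forces O(freeze_account), and none forces O(~freeze_account). So freeze_account is neither obligatory nor forbidden under these norms.

Neither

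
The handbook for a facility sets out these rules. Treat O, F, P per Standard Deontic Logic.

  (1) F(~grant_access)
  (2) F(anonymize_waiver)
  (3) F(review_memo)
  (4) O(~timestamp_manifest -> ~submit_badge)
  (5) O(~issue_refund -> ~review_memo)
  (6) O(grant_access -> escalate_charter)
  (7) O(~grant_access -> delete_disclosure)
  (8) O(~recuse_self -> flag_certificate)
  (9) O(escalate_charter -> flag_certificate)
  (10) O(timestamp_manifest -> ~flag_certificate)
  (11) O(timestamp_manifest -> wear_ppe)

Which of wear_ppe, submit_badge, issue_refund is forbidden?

submit_badge

Premise 1, F(~grant_access), is equivalent to O(grant_access).
With premise 6, O(grant_access -> escalate_charter), the K-axiom yields O(escalate_charter).
Premise 9 is O(escalate_charter -> flag_certificate); since O(escalate_charter), deontic closure gives O(flag_certificate).
Premise 10 is O(timestamp_manifest -> ~flag_certificate); contrapositively O(flag_certificate -> ~timestamp_manifest). Since O(flag_certificate) holds, K gives O(~timestamp_manifest).
From O(~timestamp_manifest) and premise 4, O(~timestamp_manifest -> ~submit_badge), we obtain O(~submit_badge).
So O(~submit_badge) holds, i.e. submit_badge is forbidden. None of the other listed options is forbidden under the premises.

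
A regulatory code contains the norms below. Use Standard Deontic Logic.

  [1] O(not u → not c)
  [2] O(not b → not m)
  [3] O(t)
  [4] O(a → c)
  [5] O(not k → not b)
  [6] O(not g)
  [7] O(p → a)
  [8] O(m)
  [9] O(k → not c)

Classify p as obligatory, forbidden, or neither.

Forbidden

Premise 8 gives O(m).
Premise 2, O(not b → not m), contraposes to O(m → b); with O(m) we get O(b).
Premise 5 is O(not k → not b); contrapositively O(b → k). Since O(b) holds, K gives O(k).
Premise 9 is O(k → not c); since O(k), deontic closure gives O(not c).
Premise 4 is O(a → c); contrapositively O(not c → not a). Since O(not c) holds, K gives O(not a).
Premise 7, O(p → a), contraposes to O(not a → not p); with O(not a) we get O(not p).
Premises 1, 3, 6 do not contribute to this derivation.
Thus O(not p), which is F(p): p is forbidden.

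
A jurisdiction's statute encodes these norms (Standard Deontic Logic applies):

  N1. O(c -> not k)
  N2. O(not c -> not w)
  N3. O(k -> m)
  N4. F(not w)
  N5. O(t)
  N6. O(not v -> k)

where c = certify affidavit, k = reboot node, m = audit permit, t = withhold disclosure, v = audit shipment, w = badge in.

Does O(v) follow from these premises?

Yes

F(not w) at premise 4 means O(w).
The contrapositive of premise 2 (O(not c -> not w)) is O(w -> c), and O(w) is already established, so O(c).
From O(c) and premise 1, O(c -> not k), we obtain O(not k).
Premise 6 is O(not v -> k); contrapositively O(not k -> v). Since O(not k) holds, K gives O(v).
Premises 3, 5 do not contribute to this derivation.
So O(v) follows.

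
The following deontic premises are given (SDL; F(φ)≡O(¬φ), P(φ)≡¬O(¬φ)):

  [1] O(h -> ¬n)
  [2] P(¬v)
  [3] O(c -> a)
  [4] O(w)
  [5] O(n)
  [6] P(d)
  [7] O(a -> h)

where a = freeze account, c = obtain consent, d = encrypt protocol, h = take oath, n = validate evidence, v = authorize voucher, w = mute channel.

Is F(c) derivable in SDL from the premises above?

Yes

Premise 5 states O(n) outright.
Premise 1 is O(h -> ¬n); contrapositively O(n -> ¬h). Since O(n) holds, K gives O(¬h).
Premise 7, O(a -> h), contraposes to O(¬h -> ¬a); with O(¬h) we get O(¬a).
The contrapositive of premise 3 (O(c -> a)) is O(¬a -> ¬c), and O(¬a) is already established, so O(¬c).
Premises 2, 4, 6 do not contribute to this derivation.
So O(¬c) holds, i.e. F(c). The claim follows.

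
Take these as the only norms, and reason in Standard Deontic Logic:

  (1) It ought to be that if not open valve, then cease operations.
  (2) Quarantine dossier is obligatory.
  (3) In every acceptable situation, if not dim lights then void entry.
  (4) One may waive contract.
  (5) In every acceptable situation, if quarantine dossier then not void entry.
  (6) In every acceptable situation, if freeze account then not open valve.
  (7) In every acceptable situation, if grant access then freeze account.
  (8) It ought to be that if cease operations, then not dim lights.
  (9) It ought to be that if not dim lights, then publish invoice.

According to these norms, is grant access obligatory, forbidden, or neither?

Forbidden

From premise 2 we have O(quarantine_dossier).
From O(quarantine_dossier) and premise 5, O(quarantine_dossier → ¬void_entry), we obtain O(¬void_entry).
Premise 3 is O(¬dim_lights → void_entry); contrapositively O(¬void_entry → dim_lights). Since O(¬void_entry) holds, K gives O(dim_lights).
Premise 8 is O(cease_operations → ¬dim_lights); contrapositively O(dim_lights → ¬cease_operations). Since O(dim_lights) holds, K gives O(¬cease_operations).
The contrapositive of premise 1 (O(¬open_valve → cease_operations)) is O(¬cease_operations → open_valve), and O(¬cease_operations) is already established, so O(open_valve).
The contrapositive of premise 6 (O(freeze_account → ¬open_valve)) is O(open_valve → ¬freeze_account), and O(open_valve) is already established, so O(¬freeze_account).
Premise 7 is O(grant_access → freeze_account); contrapositively O(¬freeze_account → ¬grant_access). Since O(¬freeze_account) holds, K gives O(¬grant_access).
Premises 4, 9 do not contribute to this derivation.
Thus O(¬grant_access), which is F(grant_access): grant_access is forbidden.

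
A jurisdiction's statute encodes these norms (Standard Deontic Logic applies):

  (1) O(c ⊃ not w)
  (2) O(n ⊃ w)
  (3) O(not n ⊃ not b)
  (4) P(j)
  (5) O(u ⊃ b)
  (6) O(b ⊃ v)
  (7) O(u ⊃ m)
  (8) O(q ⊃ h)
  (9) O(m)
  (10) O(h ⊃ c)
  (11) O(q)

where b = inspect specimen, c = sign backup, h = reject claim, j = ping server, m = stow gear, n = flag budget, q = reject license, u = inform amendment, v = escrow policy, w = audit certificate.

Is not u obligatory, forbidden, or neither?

From premise 11 we have O(q).
Applying K to premise 8 (O(q ⊃ h)) and O(q) yields O(h).
From O(h) and premise 10, O(h ⊃ c), we obtain O(c).
With premise 1, O(c ⊃ not w), the K-axiom yields O(not w).
The contrapositive of premise 2 (O(n ⊃ w)) is O(not w ⊃ not n), and O(not w) is already established, so O(not n).
Applying K to premise 3 (O(not n ⊃ not b)) and O(not n) yields O(not b).
Premise 5, O(u ⊃ b), contraposes to O(not b ⊃ not u); with O(not b) we get O(not u).
Premises 4, 6, 7, 9 do not contribute to this derivation.
Hence not u is obligatory.

Obligatory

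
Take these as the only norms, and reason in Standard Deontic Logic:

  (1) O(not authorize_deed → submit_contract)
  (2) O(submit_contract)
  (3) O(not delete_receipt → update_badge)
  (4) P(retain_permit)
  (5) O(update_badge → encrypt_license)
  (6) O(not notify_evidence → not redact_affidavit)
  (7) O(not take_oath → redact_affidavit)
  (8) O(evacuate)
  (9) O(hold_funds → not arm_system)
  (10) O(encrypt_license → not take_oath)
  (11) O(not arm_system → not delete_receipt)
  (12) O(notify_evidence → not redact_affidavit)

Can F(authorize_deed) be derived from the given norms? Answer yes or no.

No

Premise 1 is O(not authorize_deed → submit_contract); even if O(submit_contract) held, inferring O(not authorize_deed) would be affirming the consequent — invalid.
No other premise forces O(not authorize_deed). An ideal world satisfying every premise can still have authorize_deed true, so F(authorize_deed) is not derivable.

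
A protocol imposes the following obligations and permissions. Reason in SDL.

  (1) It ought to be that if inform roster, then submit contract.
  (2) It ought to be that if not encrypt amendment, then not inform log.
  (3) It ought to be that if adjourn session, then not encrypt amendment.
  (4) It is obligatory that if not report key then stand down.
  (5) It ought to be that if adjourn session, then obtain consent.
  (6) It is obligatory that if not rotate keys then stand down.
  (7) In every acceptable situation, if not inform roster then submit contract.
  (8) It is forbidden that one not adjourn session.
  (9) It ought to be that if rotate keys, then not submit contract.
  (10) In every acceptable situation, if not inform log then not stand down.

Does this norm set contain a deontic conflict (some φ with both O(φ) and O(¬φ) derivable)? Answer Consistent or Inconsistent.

By case analysis on ¬inform_roster: premise 7 gives O(¬inform_roster → submit_contract) and premise 1 gives O(inform_roster → submit_contract), so O(submit_contract) either way.
Premise 9 is O(rotate_keys → ¬submit_contract); contrapositively O(submit_contract → ¬rotate_keys). Since O(submit_contract) holds, K gives O(¬rotate_keys).
Applying K to premise 6 (O(¬rotate_keys → stand_down)) and O(¬rotate_keys) yields O(stand_down).
Premise 10, O(¬inform_log → ¬stand_down), contraposes to O(stand_down → inform_log); with O(stand_down) we get O(inform_log).
Premise 2, O(¬encrypt_amendment → ¬inform_log), contraposes to O(inform_log → encrypt_amendment); with O(inform_log) we get O(encrypt_amendment).
Premise 3, O(adjourn_session → ¬encrypt_amendment), contraposes to O(encrypt_amendment → ¬adjourn_session); with O(encrypt_amendment) we get O(¬adjourn_session).
Yet premise 8 is F(¬adjourn_session), i.e. O(adjourn_session).
We now have both O(¬adjourn_session) and O(adjourn_session) — adjourn_session is simultaneously obligatory and forbidden, violating the D-axiom.

Inconsistent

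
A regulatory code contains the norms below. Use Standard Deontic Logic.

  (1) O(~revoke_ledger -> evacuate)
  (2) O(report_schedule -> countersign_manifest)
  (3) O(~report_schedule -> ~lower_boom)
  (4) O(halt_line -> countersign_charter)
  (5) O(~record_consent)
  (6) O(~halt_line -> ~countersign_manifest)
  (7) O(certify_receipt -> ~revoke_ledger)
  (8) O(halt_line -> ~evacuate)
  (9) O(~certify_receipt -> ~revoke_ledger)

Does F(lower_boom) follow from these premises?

Premises 9 and 7 cover both cases: O(~certify_receipt -> ~revoke_ledger) and O(certify_receipt -> ~revoke_ledger). Since ~certify_receipt ∨ certify_receipt is a tautology, O(~revoke_ledger) follows.
Applying K to premise 1 (O(~revoke_ledger -> evacuate)) and O(~revoke_ledger) yields O(evacuate).
The contrapositive of premise 8 (O(halt_line -> ~evacuate)) is O(evacuate -> ~halt_line), and O(evacuate) is already established, so O(~halt_line).
Applying K to premise 6 (O(~halt_line -> ~countersign_manifest)) and O(~halt_line) yields O(~countersign_manifest).
The contrapositive of premise 2 (O(report_schedule -> countersign_manifest)) is O(~countersign_manifest -> ~report_schedule), and O(~countersign_manifest) is already established, so O(~report_schedule).
From O(~report_schedule) and premise 3, O(~report_schedule -> ~lower_boom), we obtain O(~lower_boom).
Premises 4, 5 do not contribute to this derivation.
So O(~lower_boom) holds, i.e. F(lower_boom). The claim follows.

Yes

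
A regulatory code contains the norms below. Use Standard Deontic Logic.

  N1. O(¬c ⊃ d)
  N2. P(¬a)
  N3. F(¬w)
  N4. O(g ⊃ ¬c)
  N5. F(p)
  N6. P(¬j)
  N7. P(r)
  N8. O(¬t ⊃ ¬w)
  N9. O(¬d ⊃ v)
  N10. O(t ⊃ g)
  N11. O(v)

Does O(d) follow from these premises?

Yes

F(¬w) at premise 3 means O(w).
Premise 8, O(¬t ⊃ ¬w), contraposes to O(w ⊃ t); with O(w) we get O(t).
From O(t) and premise 10, O(t ⊃ g), we obtain O(g).
Premise 4 is O(g ⊃ ¬c); since O(g), deontic closure gives O(¬c).
Premise 1 is O(¬c ⊃ d); since O(¬c), deontic closure gives O(d).
Premises 2, 5, 6, 7, 9, 11 do not contribute to this derivation.
So O(d) follows.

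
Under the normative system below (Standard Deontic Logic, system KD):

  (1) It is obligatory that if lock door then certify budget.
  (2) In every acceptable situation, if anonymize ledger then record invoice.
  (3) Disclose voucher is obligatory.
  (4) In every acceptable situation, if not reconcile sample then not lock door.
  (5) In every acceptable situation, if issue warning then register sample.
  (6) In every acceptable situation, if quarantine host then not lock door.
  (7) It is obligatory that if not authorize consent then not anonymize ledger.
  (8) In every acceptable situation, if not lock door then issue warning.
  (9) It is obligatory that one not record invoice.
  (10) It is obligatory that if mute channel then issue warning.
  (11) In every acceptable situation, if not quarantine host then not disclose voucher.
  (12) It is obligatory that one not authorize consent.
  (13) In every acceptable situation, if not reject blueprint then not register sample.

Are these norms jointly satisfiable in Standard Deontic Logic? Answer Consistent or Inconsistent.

Consistent

Premise 2 is O(anonymize_ledger → record_invoice), but O(anonymize_ledger) is not derivable from the premises, so it does not yield O(record_invoice).
So O(record_invoice) is not derivable, and the apparent clash with O(¬record_invoice) does not arise.
A world satisfying every obligation exists (e.g. anonymize_ledger=false, authorize_consent=false, certify_budget=false, disclose_voucher=true, issue_warning=true, lock_door=false, mute_channel=false, quarantine_host=true, reconcile_sample=false, record_invoice=false, register_sample=true, reject_blueprint=true); no atom is both obligatory and forbidden, so the set is consistent.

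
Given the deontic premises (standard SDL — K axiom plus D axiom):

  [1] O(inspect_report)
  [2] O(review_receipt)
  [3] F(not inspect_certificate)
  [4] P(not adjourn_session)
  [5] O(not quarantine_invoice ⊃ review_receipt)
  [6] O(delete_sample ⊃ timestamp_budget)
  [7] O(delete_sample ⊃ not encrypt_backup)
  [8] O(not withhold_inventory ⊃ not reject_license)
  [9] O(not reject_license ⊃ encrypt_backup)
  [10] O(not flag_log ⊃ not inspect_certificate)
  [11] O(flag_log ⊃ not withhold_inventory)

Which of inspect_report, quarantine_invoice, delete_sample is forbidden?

Premise 3, F(not inspect_certificate), is equivalent to O(inspect_certificate).
Premise 10 is O(not flag_log ⊃ not inspect_certificate); contrapositively O(inspect_certificate ⊃ flag_log). Since O(inspect_certificate) holds, K gives O(flag_log).
Applying K to premise 11 (O(flag_log ⊃ not withhold_inventory)) and O(flag_log) yields O(not withhold_inventory).
Premise 8 is O(not withhold_inventory ⊃ not reject_license); since O(not withhold_inventory), deontic closure gives O(not reject_license).
Premise 9 is O(not reject_license ⊃ encrypt_backup); since O(not reject_license), deontic closure gives O(encrypt_backup).
Premise 7 is O(delete_sample ⊃ not encrypt_backup); contrapositively O(encrypt_backup ⊃ not delete_sample). Since O(encrypt_backup) holds, K gives O(not delete_sample).
So O(not delete_sample) holds, i.e. delete_sample is forbidden. None of the other listed options is forbidden under the premises.

delete_sample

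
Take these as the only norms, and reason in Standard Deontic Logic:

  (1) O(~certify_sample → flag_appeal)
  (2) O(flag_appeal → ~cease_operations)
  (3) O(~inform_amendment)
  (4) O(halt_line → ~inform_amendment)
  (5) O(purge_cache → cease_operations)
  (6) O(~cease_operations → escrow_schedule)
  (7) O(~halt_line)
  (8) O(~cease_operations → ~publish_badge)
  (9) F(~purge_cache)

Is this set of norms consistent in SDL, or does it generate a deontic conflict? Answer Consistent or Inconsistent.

Consistent

Premise 4 is O(halt_line → ~inform_amendment); even if O(~inform_amendment) held, inferring O(halt_line) would be affirming the consequent — invalid.
So O(halt_line) is not derivable, and the apparent clash with O(~halt_line) does not arise.
A world satisfying every obligation exists (e.g. cease_operations=true, certify_sample=true, escrow_schedule=false, flag_appeal=false, halt_line=false, inform_amendment=false, publish_badge=false, purge_cache=true); no atom is both obligatory and forbidden, so the set is consistent.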